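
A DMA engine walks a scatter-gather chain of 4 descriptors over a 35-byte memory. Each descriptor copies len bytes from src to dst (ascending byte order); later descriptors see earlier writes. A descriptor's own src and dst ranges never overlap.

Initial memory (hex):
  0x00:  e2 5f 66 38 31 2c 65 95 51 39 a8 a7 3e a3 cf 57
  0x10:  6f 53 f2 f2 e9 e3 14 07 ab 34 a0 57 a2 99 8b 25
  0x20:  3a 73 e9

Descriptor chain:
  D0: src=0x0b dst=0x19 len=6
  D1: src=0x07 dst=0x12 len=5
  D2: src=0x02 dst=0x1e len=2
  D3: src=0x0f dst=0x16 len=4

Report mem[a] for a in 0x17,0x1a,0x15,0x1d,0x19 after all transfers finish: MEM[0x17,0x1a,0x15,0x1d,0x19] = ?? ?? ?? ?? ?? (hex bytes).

MEM[0x17,0x1a,0x15,0x1d,0x19] = 6f 3e a8 57 95

[0] 0x0b->0x19 len=6 : a7 3e a3 cf 57 6f
[1] 0x07->0x12 len=5 : 95 51 39 a8 a7
[2] 0x02->0x1e len=2 : 66 38
[3] 0x0f->0x16 len=4 : 57 6f 53 95
query mem[0x17]=0x6f, mem[0x1a]=0x3e, mem[0x15]=0xa8, mem[0x1d]=0x57, mem[0x19]=0x95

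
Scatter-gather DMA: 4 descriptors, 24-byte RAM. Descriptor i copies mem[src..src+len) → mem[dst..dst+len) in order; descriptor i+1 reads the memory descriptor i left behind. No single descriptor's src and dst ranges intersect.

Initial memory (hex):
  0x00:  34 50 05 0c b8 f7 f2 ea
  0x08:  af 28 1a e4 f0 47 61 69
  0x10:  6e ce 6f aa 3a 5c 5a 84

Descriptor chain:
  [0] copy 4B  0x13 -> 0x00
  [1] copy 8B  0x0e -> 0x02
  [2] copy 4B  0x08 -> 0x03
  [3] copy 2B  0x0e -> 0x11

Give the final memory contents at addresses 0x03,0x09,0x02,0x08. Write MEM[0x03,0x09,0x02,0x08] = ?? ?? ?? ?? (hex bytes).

[0] 0x13->0x00 len=4 : aa 3a 5c 5a
[1] 0x0e->0x02 len=8 : 61 69 6e ce 6f aa 3a 5c
[2] 0x08->0x03 len=4 : 3a 5c 1a e4
[3] 0x0e->0x11 len=2 : 61 69
query mem[0x03]=0x3a, mem[0x09]=0x5c, mem[0x02]=0x61, mem[0x08]=0x3a

MEM[0x03,0x09,0x02,0x08] = 3a 5c 61 3a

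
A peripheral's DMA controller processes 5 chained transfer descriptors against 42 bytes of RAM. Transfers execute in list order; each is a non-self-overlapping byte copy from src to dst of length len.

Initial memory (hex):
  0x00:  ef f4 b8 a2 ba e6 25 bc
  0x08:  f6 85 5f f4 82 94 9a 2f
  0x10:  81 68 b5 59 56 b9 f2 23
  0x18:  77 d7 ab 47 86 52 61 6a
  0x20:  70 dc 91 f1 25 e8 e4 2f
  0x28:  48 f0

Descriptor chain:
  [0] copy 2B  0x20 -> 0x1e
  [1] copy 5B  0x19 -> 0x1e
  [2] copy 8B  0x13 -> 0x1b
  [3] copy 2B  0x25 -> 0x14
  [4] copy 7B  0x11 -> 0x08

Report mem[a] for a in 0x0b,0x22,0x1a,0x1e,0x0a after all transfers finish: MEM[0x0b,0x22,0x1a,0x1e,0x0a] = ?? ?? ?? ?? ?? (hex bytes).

MEM[0x0b,0x22,0x1a,0x1e,0x0a] = e8 ab ab f2 59

D0: mem[0x1e..0x1f] <- [70 dc]
D1: mem[0x1e..0x22] <- [d7 ab 47 86 52]
D2: mem[0x1b..0x22] <- [59 56 b9 f2 23 77 d7 ab]
D3: mem[0x14..0x15] <- [e8 e4]
D4: mem[0x08..0x0e] <- [68 b5 59 e8 e4 f2 23]
query mem[0x0b]=0xe8, mem[0x22]=0xab, mem[0x1a]=0xab, mem[0x1e]=0xf2, mem[0x0a]=0x59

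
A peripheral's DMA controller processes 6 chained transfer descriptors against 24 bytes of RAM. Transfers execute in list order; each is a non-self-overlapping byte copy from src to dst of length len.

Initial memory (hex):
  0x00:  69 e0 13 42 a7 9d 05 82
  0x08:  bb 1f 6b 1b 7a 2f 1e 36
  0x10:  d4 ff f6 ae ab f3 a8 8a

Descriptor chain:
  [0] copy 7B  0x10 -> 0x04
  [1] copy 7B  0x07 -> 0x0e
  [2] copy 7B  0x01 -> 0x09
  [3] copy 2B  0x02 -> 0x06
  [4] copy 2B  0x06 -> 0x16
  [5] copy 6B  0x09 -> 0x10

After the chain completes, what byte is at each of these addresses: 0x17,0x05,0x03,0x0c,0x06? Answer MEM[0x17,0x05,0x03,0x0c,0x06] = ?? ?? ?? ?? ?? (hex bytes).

MEM[0x17,0x05,0x03,0x0c,0x06] = 42 ff 42 d4 13

[0] 0x10->0x04 len=7 : d4 ff f6 ae ab f3 a8
[1] 0x07->0x0e len=7 : ae ab f3 a8 1b 7a 2f
[2] 0x01->0x09 len=7 : e0 13 42 d4 ff f6 ae
[3] 0x02->0x06 len=2 : 13 42
[4] 0x06->0x16 len=2 : 13 42
[5] 0x09->0x10 len=6 : e0 13 42 d4 ff f6
query mem[0x17]=0x42, mem[0x05]=0xff, mem[0x03]=0x42, mem[0x0c]=0xd4, mem[0x06]=0x13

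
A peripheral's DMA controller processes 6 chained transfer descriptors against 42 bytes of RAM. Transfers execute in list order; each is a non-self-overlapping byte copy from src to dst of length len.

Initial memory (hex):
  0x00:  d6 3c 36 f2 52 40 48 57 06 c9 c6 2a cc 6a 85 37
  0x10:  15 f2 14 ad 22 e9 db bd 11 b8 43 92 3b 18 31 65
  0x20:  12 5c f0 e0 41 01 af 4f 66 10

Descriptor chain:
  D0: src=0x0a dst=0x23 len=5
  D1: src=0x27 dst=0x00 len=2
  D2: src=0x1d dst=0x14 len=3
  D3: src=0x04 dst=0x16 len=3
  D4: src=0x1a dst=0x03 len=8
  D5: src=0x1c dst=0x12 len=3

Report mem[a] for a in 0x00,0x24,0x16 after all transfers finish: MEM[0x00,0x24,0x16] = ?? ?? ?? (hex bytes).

MEM[0x00,0x24,0x16] = 85 2a 52

D0: mem[0x23..0x27] <- [c6 2a cc 6a 85]
D1: mem[0x00..0x01] <- [85 66]
D2: mem[0x14..0x16] <- [18 31 65]
D3: mem[0x16..0x18] <- [52 40 48]
D4: mem[0x03..0x0a] <- [43 92 3b 18 31 65 12 5c]
D5: mem[0x12..0x14] <- [3b 18 31]
query mem[0x00]=0x85, mem[0x24]=0x2a, mem[0x16]=0x52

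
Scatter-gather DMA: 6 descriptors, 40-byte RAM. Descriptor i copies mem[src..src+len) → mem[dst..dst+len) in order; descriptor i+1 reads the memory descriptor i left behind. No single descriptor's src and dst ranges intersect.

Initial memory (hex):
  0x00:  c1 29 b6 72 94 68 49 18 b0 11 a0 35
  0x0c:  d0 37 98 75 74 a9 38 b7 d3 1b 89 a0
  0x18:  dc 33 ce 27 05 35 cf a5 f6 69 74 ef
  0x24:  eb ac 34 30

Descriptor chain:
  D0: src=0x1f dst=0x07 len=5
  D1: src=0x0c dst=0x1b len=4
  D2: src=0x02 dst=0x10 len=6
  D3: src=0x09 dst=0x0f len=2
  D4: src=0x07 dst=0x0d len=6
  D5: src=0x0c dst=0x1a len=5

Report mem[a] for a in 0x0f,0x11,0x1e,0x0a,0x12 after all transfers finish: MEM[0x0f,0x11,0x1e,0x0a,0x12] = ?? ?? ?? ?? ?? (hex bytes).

MEM[0x0f,0x11,0x1e,0x0a,0x12] = 69 ef 74 74 d0

[0] 0x1f->0x07 len=5 : a5 f6 69 74 ef
[1] 0x0c->0x1b len=4 : d0 37 98 75
[2] 0x02->0x10 len=6 : b6 72 94 68 49 a5
[3] 0x09->0x0f len=2 : 69 74
[4] 0x07->0x0d len=6 : a5 f6 69 74 ef d0
[5] 0x0c->0x1a len=5 : d0 a5 f6 69 74
query mem[0x0f]=0x69, mem[0x11]=0xef, mem[0x1e]=0x74, mem[0x0a]=0x74, mem[0x12]=0xd0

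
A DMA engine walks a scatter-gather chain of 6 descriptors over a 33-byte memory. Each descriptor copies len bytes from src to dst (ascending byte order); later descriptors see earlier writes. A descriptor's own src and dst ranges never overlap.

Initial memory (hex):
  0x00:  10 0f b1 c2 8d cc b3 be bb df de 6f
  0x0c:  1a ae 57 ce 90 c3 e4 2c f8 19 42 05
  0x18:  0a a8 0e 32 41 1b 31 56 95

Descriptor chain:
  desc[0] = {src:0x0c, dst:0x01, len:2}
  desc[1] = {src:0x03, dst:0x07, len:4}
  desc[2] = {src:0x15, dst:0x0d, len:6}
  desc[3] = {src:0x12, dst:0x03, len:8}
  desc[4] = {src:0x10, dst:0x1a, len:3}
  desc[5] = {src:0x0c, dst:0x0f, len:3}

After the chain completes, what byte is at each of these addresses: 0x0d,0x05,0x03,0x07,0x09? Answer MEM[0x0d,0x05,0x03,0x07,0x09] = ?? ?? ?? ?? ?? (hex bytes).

MEM[0x0d,0x05,0x03,0x07,0x09] = 19 f8 0e 42 0a

[0] 0x0c->0x01 len=2 : 1a ae
[1] 0x03->0x07 len=4 : c2 8d cc b3
[2] 0x15->0x0d len=6 : 19 42 05 0a a8 0e
[3] 0x12->0x03 len=8 : 0e 2c f8 19 42 05 0a a8
[4] 0x10->0x1a len=3 : 0a a8 0e
[5] 0x0c->0x0f len=3 : 1a 19 42
query mem[0x0d]=0x19, mem[0x05]=0xf8, mem[0x03]=0x0e, mem[0x07]=0x42, mem[0x09]=0x0a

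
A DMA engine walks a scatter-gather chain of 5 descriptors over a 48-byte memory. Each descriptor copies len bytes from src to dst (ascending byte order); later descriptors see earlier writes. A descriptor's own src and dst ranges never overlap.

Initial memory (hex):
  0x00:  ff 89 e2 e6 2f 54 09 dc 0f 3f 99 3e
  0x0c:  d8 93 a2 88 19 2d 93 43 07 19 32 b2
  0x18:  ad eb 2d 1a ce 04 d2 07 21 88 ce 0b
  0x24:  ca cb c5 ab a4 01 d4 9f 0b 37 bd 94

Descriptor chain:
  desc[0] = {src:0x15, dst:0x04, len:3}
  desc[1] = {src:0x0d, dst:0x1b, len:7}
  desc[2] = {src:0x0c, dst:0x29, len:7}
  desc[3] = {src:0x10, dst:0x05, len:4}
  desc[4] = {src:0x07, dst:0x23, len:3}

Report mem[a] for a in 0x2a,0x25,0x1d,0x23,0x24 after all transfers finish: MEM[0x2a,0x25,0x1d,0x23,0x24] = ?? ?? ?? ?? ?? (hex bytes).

  after D0: wrote 3B at 0x04 = 1932b2
  after D1: wrote 7B at 0x1b = 93a288192d9343
  after D2: wrote 7B at 0x29 = d893a288192d93
  after D3: wrote 4B at 0x05 = 192d9343
  after D4: wrote 3B at 0x23 = 93433f
query mem[0x2a]=0x93, mem[0x25]=0x3f, mem[0x1d]=0x88, mem[0x23]=0x93, mem[0x24]=0x43

MEM[0x2a,0x25,0x1d,0x23,0x24] = 93 3f 88 93 43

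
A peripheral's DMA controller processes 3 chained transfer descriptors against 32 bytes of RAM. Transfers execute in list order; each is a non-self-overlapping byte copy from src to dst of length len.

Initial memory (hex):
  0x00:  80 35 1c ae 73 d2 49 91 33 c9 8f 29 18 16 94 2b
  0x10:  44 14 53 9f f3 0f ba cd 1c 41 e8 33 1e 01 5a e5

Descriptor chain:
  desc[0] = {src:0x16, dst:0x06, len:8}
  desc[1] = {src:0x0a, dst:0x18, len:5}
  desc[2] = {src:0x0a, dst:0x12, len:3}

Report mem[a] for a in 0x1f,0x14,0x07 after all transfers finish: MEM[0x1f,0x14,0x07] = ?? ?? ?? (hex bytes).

  after D0: wrote 8B at 0x06 = bacd1c41e8331e01
  after D1: wrote 5B at 0x18 = e8331e0194
  after D2: wrote 3B at 0x12 = e8331e
query mem[0x1f]=0xe5, mem[0x14]=0x1e, mem[0x07]=0xcd

MEM[0x1f,0x14,0x07] = e5 1e cd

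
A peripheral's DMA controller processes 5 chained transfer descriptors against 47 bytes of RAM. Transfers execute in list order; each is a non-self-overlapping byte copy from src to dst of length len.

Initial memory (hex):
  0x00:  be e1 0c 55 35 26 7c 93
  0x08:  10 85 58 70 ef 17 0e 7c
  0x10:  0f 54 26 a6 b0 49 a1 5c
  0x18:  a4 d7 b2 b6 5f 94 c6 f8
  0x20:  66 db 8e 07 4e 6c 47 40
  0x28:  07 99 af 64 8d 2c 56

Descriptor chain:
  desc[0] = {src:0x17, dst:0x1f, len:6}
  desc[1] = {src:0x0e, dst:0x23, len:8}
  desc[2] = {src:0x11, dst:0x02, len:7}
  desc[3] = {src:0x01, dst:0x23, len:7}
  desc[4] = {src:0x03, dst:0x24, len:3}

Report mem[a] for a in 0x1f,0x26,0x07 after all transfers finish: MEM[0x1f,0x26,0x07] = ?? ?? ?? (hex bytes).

[0] 0x17->0x1f len=6 : 5c a4 d7 b2 b6 5f
[1] 0x0e->0x23 len=8 : 0e 7c 0f 54 26 a6 b0 49
[2] 0x11->0x02 len=7 : 54 26 a6 b0 49 a1 5c
[3] 0x01->0x23 len=7 : e1 54 26 a6 b0 49 a1
[4] 0x03->0x24 len=3 : 26 a6 b0
query mem[0x1f]=0x5c, mem[0x26]=0xb0, mem[0x07]=0xa1

MEM[0x1f,0x26,0x07] = 5c b0 a1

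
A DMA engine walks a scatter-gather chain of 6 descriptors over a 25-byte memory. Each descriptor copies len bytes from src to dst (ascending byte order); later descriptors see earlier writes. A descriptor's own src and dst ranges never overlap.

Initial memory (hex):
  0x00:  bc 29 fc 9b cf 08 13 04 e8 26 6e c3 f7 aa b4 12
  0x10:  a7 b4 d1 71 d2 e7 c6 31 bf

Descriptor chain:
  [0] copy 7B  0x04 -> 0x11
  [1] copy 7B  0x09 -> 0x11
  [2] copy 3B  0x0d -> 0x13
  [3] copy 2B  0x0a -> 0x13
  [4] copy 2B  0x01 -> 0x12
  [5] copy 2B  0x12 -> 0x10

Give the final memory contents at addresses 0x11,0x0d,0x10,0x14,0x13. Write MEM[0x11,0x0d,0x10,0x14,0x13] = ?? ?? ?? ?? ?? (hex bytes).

#0 dst[0x11+7] := {0xcf,0x08,0x13,0x04,0xe8,0x26,0x6e}
#1 dst[0x11+7] := {0x26,0x6e,0xc3,0xf7,0xaa,0xb4,0x12}
#2 dst[0x13+3] := {0xaa,0xb4,0x12}
#3 dst[0x13+2] := {0x6e,0xc3}
#4 dst[0x12+2] := {0x29,0xfc}
#5 dst[0x10+2] := {0x29,0xfc}
query mem[0x11]=0xfc, mem[0x0d]=0xaa, mem[0x10]=0x29, mem[0x14]=0xc3, mem[0x13]=0xfc

MEM[0x11,0x0d,0x10,0x14,0x13] = fc aa 29 c3 fc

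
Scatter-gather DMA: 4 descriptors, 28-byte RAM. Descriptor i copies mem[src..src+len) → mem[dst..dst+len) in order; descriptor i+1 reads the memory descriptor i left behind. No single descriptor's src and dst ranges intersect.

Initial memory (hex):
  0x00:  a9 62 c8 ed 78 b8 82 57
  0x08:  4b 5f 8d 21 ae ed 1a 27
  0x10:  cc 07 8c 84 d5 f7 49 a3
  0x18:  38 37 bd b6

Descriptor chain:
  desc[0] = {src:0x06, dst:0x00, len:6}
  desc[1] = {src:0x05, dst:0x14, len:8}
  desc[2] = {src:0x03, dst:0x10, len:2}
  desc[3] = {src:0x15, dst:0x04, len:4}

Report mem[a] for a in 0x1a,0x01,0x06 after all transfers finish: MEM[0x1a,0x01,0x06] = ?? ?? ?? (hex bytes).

#0 dst[0x00+6] := {0x82,0x57,0x4b,0x5f,0x8d,0x21}
#1 dst[0x14+8] := {0x21,0x82,0x57,0x4b,0x5f,0x8d,0x21,0xae}
#2 dst[0x10+2] := {0x5f,0x8d}
#3 dst[0x04+4] := {0x82,0x57,0x4b,0x5f}
query mem[0x1a]=0x21, mem[0x01]=0x57, mem[0x06]=0x4b

MEM[0x1a,0x01,0x06] = 21 57 4b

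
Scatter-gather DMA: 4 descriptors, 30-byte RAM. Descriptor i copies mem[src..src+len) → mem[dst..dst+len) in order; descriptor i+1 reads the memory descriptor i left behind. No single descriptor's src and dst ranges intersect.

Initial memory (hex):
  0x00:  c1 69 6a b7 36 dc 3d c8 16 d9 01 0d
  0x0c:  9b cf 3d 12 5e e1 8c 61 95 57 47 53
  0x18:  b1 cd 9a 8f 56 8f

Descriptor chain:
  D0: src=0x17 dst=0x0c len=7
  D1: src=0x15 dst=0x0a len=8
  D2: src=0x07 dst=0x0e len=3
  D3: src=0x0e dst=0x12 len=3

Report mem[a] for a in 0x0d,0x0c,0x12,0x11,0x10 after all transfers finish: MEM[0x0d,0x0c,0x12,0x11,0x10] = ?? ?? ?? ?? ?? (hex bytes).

#0 dst[0x0c+7] := {0x53,0xb1,0xcd,0x9a,0x8f,0x56,0x8f}
#1 dst[0x0a+8] := {0x57,0x47,0x53,0xb1,0xcd,0x9a,0x8f,0x56}
#2 dst[0x0e+3] := {0xc8,0x16,0xd9}
#3 dst[0x12+3] := {0xc8,0x16,0xd9}
query mem[0x0d]=0xb1, mem[0x0c]=0x53, mem[0x12]=0xc8, mem[0x11]=0x56, mem[0x10]=0xd9

MEM[0x0d,0x0c,0x12,0x11,0x10] = b1 53 c8 56 d9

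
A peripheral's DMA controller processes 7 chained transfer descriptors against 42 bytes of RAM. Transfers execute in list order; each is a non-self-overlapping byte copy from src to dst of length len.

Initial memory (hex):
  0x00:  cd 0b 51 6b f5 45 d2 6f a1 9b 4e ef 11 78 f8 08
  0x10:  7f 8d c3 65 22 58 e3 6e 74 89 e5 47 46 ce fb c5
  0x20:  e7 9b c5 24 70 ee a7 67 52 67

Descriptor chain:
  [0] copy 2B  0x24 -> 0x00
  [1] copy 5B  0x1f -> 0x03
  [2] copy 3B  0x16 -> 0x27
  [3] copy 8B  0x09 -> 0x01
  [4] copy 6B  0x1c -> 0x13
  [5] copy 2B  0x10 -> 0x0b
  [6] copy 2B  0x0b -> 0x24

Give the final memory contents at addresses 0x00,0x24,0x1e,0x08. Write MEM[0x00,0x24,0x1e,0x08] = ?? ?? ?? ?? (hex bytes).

D0: mem[0x00..0x01] <- [70 ee]
D1: mem[0x03..0x07] <- [c5 e7 9b c5 24]
D2: mem[0x27..0x29] <- [e3 6e 74]
D3: mem[0x01..0x08] <- [9b 4e ef 11 78 f8 08 7f]
D4: mem[0x13..0x18] <- [46 ce fb c5 e7 9b]
D5: mem[0x0b..0x0c] <- [7f 8d]
D6: mem[0x24..0x25] <- [7f 8d]
query mem[0x00]=0x70, mem[0x24]=0x7f, mem[0x1e]=0xfb, mem[0x08]=0x7f

MEM[0x00,0x24,0x1e,0x08] = 70 7f fb 7f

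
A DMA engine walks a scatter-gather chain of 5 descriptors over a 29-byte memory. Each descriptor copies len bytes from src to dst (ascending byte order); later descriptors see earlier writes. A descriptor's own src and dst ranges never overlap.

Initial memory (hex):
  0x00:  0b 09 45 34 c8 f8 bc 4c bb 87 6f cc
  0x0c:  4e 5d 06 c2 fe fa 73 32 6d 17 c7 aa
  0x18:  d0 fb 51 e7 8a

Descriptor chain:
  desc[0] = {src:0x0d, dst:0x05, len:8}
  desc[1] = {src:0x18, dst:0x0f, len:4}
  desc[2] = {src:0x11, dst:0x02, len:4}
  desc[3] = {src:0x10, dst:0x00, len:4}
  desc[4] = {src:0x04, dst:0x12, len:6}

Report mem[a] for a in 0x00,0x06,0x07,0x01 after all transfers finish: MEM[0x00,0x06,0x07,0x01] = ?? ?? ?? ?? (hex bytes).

#0 dst[0x05+8] := {0x5d,0x06,0xc2,0xfe,0xfa,0x73,0x32,0x6d}
#1 dst[0x0f+4] := {0xd0,0xfb,0x51,0xe7}
#2 dst[0x02+4] := {0x51,0xe7,0x32,0x6d}
#3 dst[0x00+4] := {0xfb,0x51,0xe7,0x32}
#4 dst[0x12+6] := {0x32,0x6d,0x06,0xc2,0xfe,0xfa}
query mem[0x00]=0xfb, mem[0x06]=0x06, mem[0x07]=0xc2, mem[0x01]=0x51

MEM[0x00,0x06,0x07,0x01] = fb 06 c2 51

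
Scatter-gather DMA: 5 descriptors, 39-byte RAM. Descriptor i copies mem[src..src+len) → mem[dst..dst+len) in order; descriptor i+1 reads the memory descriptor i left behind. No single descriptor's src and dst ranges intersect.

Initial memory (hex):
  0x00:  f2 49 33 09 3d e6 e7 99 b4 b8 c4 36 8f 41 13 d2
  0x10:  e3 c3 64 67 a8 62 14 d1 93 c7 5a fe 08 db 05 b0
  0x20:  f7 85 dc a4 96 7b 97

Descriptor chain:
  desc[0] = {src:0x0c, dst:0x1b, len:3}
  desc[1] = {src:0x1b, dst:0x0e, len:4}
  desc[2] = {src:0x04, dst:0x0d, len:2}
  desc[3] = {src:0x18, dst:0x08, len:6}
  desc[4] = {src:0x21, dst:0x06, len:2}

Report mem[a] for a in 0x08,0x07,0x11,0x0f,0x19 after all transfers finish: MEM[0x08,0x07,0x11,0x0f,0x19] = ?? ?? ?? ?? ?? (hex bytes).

MEM[0x08,0x07,0x11,0x0f,0x19] = 93 dc 05 41 c7

[0] 0x0c->0x1b len=3 : 8f 41 13
[1] 0x1b->0x0e len=4 : 8f 41 13 05
[2] 0x04->0x0d len=2 : 3d e6
[3] 0x18->0x08 len=6 : 93 c7 5a 8f 41 13
[4] 0x21->0x06 len=2 : 85 dc
query mem[0x08]=0x93, mem[0x07]=0xdc, mem[0x11]=0x05, mem[0x0f]=0x41, mem[0x19]=0xc7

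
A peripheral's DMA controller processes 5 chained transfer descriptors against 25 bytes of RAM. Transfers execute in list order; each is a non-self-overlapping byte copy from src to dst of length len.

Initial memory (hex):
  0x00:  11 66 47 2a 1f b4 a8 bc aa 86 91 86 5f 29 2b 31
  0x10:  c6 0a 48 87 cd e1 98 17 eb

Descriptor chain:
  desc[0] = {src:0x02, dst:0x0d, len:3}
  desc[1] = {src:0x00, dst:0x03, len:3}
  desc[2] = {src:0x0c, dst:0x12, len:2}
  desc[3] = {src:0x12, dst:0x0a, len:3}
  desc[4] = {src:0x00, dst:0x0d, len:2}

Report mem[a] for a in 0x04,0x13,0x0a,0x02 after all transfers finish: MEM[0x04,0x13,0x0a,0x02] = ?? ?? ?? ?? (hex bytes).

MEM[0x04,0x13,0x0a,0x02] = 66 47 5f 47

  after D0: wrote 3B at 0x0d = 472a1f
  after D1: wrote 3B at 0x03 = 116647
  after D2: wrote 2B at 0x12 = 5f47
  after D3: wrote 3B at 0x0a = 5f47cd
  after D4: wrote 2B at 0x0d = 1166
query mem[0x04]=0x66, mem[0x13]=0x47, mem[0x0a]=0x5f, mem[0x02]=0x47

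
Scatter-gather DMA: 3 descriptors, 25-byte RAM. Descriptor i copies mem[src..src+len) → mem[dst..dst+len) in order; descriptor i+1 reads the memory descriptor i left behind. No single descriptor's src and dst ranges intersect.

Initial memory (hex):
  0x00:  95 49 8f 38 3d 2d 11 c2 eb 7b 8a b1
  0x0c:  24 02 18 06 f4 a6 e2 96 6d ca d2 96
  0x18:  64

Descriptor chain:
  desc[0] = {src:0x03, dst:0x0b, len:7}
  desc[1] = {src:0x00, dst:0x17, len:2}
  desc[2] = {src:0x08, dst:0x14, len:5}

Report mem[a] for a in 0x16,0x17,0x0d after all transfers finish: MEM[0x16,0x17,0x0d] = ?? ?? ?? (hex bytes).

D0: mem[0x0b..0x11] <- [38 3d 2d 11 c2 eb 7b]
D1: mem[0x17..0x18] <- [95 49]
D2: mem[0x14..0x18] <- [eb 7b 8a 38 3d]
query mem[0x16]=0x8a, mem[0x17]=0x38, mem[0x0d]=0x2d

MEM[0x16,0x17,0x0d] = 8a 38 2d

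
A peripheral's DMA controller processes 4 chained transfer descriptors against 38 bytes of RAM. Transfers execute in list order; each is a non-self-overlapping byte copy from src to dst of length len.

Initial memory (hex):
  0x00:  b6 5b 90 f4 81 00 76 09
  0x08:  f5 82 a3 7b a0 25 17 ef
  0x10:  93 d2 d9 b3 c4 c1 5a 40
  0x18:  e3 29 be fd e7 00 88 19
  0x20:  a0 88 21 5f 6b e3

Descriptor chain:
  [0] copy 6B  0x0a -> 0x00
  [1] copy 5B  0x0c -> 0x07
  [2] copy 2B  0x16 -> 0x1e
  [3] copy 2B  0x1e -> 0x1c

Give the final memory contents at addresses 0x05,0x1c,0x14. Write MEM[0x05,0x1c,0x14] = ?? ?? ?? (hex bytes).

MEM[0x05,0x1c,0x14] = ef 5a c4

[0] 0x0a->0x00 len=6 : a3 7b a0 25 17 ef
[1] 0x0c->0x07 len=5 : a0 25 17 ef 93
[2] 0x16->0x1e len=2 : 5a 40
[3] 0x1e->0x1c len=2 : 5a 40
query mem[0x05]=0xef, mem[0x1c]=0x5a, mem[0x14]=0xc4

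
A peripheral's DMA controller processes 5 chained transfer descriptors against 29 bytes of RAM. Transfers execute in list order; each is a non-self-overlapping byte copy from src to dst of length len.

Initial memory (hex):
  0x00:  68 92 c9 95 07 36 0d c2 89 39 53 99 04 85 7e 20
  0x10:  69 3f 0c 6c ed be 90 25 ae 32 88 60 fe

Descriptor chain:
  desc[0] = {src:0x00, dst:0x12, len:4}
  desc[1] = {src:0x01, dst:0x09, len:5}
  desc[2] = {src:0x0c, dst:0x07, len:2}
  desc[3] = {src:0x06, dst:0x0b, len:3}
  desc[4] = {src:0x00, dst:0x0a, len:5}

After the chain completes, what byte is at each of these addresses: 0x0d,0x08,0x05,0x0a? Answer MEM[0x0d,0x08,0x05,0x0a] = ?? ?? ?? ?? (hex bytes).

#0 dst[0x12+4] := {0x68,0x92,0xc9,0x95}
#1 dst[0x09+5] := {0x92,0xc9,0x95,0x07,0x36}
#2 dst[0x07+2] := {0x07,0x36}
#3 dst[0x0b+3] := {0x0d,0x07,0x36}
#4 dst[0x0a+5] := {0x68,0x92,0xc9,0x95,0x07}
query mem[0x0d]=0x95, mem[0x08]=0x36, mem[0x05]=0x36, mem[0x0a]=0x68

MEM[0x0d,0x08,0x05,0x0a] = 95 36 36 68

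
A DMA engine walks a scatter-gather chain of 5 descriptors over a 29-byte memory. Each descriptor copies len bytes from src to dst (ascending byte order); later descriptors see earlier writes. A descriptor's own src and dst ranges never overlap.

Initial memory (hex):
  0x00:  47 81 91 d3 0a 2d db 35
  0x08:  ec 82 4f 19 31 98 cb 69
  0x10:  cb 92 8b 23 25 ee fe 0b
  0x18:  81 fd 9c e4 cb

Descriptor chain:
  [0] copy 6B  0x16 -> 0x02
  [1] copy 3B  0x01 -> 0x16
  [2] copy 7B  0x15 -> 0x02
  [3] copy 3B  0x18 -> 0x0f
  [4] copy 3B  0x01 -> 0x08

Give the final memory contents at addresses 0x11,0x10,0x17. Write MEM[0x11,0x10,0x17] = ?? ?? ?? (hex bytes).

D0: mem[0x02..0x07] <- [fe 0b 81 fd 9c e4]
D1: mem[0x16..0x18] <- [81 fe 0b]
D2: mem[0x02..0x08] <- [ee 81 fe 0b fd 9c e4]
D3: mem[0x0f..0x11] <- [0b fd 9c]
D4: mem[0x08..0x0a] <- [81 ee 81]
query mem[0x11]=0x9c, mem[0x10]=0xfd, mem[0x17]=0xfe

MEM[0x11,0x10,0x17] = 9c fd fe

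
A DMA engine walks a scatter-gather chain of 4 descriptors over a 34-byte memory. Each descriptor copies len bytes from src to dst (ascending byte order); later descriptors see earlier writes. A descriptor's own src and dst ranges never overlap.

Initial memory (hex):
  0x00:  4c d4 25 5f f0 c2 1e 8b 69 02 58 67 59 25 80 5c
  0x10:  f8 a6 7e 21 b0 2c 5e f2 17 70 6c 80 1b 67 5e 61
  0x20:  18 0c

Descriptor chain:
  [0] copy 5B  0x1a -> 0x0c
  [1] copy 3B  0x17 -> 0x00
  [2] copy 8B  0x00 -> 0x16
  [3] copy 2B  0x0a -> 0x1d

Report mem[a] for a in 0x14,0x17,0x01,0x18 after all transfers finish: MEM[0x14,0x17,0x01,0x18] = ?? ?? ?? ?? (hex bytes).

MEM[0x14,0x17,0x01,0x18] = b0 17 17 70

D0: mem[0x0c..0x10] <- [6c 80 1b 67 5e]
D1: mem[0x00..0x02] <- [f2 17 70]
D2: mem[0x16..0x1d] <- [f2 17 70 5f f0 c2 1e 8b]
D3: mem[0x1d..0x1e] <- [58 67]
query mem[0x14]=0xb0, mem[0x17]=0x17, mem[0x01]=0x17, mem[0x18]=0x70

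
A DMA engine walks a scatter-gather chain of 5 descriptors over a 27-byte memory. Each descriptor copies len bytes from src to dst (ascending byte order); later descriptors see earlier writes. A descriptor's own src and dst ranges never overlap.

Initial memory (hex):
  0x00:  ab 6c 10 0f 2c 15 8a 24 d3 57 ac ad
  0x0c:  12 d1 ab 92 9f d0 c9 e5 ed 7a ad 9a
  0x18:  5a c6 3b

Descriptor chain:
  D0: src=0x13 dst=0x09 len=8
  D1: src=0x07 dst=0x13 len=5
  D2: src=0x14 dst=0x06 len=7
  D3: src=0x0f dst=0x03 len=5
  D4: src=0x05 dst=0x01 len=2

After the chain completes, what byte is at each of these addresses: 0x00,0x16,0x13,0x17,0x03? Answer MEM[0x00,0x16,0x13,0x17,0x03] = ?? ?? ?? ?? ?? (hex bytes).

MEM[0x00,0x16,0x13,0x17,0x03] = ab ed 24 7a c6

#0 dst[0x09+8] := {0xe5,0xed,0x7a,0xad,0x9a,0x5a,0xc6,0x3b}
#1 dst[0x13+5] := {0x24,0xd3,0xe5,0xed,0x7a}
#2 dst[0x06+7] := {0xd3,0xe5,0xed,0x7a,0x5a,0xc6,0x3b}
#3 dst[0x03+5] := {0xc6,0x3b,0xd0,0xc9,0x24}
#4 dst[0x01+2] := {0xd0,0xc9}
query mem[0x00]=0xab, mem[0x16]=0xed, mem[0x13]=0x24, mem[0x17]=0x7a, mem[0x03]=0xc6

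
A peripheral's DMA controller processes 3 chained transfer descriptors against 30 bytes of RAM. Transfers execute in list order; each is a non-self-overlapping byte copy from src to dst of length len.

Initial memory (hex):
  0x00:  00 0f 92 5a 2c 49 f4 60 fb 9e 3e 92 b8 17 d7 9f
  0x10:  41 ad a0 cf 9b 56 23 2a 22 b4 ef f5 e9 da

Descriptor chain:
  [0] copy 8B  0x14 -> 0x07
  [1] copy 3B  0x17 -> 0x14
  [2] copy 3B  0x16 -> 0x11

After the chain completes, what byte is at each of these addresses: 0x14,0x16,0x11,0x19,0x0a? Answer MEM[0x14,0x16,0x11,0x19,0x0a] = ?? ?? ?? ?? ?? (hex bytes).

MEM[0x14,0x16,0x11,0x19,0x0a] = 2a b4 b4 b4 2a

[0] 0x14->0x07 len=8 : 9b 56 23 2a 22 b4 ef f5
[1] 0x17->0x14 len=3 : 2a 22 b4
[2] 0x16->0x11 len=3 : b4 2a 22
query mem[0x14]=0x2a, mem[0x16]=0xb4, mem[0x11]=0xb4, mem[0x19]=0xb4, mem[0x0a]=0x2a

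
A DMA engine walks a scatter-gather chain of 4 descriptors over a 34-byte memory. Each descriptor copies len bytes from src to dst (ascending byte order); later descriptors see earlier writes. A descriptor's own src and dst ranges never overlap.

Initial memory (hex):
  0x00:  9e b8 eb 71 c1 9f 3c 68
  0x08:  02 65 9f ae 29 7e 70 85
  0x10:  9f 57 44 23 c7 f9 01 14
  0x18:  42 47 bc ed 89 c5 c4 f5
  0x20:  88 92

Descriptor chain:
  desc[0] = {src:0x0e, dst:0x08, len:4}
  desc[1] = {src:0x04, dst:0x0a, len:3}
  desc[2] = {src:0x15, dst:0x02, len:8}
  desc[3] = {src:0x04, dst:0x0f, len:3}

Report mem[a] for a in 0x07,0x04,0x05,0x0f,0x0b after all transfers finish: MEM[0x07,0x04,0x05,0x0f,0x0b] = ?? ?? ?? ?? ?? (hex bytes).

MEM[0x07,0x04,0x05,0x0f,0x0b] = bc 14 42 14 9f

D0: mem[0x08..0x0b] <- [70 85 9f 57]
D1: mem[0x0a..0x0c] <- [c1 9f 3c]
D2: mem[0x02..0x09] <- [f9 01 14 42 47 bc ed 89]
D3: mem[0x0f..0x11] <- [14 42 47]
query mem[0x07]=0xbc, mem[0x04]=0x14, mem[0x05]=0x42, mem[0x0f]=0x14, mem[0x0b]=0x9f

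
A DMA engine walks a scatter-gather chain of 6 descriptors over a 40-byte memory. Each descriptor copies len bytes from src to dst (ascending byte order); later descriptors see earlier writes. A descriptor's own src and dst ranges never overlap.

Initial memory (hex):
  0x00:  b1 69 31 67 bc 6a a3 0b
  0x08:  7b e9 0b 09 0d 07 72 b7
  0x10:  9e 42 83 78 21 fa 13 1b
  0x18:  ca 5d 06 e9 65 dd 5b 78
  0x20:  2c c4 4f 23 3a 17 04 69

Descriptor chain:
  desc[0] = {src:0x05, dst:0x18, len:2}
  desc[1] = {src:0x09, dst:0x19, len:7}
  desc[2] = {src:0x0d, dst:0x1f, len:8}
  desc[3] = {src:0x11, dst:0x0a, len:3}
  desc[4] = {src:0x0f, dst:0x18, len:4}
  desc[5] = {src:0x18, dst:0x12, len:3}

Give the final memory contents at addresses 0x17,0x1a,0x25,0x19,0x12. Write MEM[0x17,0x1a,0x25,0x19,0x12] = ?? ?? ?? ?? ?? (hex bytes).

#0 dst[0x18+2] := {0x6a,0xa3}
#1 dst[0x19+7] := {0xe9,0x0b,0x09,0x0d,0x07,0x72,0xb7}
#2 dst[0x1f+8] := {0x07,0x72,0xb7,0x9e,0x42,0x83,0x78,0x21}
#3 dst[0x0a+3] := {0x42,0x83,0x78}
#4 dst[0x18+4] := {0xb7,0x9e,0x42,0x83}
#5 dst[0x12+3] := {0xb7,0x9e,0x42}
query mem[0x17]=0x1b, mem[0x1a]=0x42, mem[0x25]=0x78, mem[0x19]=0x9e, mem[0x12]=0xb7

MEM[0x17,0x1a,0x25,0x19,0x12] = 1b 42 78 9e b7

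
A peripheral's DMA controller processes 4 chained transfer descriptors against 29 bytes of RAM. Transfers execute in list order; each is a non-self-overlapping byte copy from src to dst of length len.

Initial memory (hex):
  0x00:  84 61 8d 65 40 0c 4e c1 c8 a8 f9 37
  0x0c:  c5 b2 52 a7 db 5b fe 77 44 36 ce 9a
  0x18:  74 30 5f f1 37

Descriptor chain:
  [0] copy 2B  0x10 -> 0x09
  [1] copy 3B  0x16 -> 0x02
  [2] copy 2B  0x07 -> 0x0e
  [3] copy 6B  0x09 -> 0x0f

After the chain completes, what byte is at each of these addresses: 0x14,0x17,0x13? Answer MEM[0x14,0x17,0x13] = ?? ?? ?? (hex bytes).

MEM[0x14,0x17,0x13] = c1 9a b2

#0 dst[0x09+2] := {0xdb,0x5b}
#1 dst[0x02+3] := {0xce,0x9a,0x74}
#2 dst[0x0e+2] := {0xc1,0xc8}
#3 dst[0x0f+6] := {0xdb,0x5b,0x37,0xc5,0xb2,0xc1}
query mem[0x14]=0xc1, mem[0x17]=0x9a, mem[0x13]=0xb2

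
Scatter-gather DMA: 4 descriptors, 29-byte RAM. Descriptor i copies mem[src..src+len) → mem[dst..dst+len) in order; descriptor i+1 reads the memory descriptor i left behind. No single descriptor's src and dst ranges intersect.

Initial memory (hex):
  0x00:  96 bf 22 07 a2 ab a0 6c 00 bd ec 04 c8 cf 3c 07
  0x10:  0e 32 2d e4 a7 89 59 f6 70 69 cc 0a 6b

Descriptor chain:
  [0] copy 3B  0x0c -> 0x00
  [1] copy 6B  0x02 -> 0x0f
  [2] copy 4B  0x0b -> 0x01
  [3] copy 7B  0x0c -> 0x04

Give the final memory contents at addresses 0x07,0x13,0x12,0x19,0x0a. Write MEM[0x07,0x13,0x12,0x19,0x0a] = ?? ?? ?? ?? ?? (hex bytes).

MEM[0x07,0x13,0x12,0x19,0x0a] = 3c a0 ab 69 ab

[0] 0x0c->0x00 len=3 : c8 cf 3c
[1] 0x02->0x0f len=6 : 3c 07 a2 ab a0 6c
[2] 0x0b->0x01 len=4 : 04 c8 cf 3c
[3] 0x0c->0x04 len=7 : c8 cf 3c 3c 07 a2 ab
query mem[0x07]=0x3c, mem[0x13]=0xa0, mem[0x12]=0xab, mem[0x19]=0x69, mem[0x0a]=0xab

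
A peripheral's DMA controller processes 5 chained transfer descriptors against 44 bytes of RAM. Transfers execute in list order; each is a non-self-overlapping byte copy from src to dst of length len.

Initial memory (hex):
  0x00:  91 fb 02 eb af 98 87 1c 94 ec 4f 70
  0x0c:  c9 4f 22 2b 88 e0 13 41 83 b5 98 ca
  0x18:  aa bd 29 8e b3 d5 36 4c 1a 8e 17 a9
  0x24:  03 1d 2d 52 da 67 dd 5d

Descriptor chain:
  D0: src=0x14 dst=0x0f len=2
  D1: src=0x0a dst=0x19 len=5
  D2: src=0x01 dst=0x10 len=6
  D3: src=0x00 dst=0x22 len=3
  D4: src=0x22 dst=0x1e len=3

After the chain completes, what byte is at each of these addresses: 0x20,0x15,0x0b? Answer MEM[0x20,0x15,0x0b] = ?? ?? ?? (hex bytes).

D0: mem[0x0f..0x10] <- [83 b5]
D1: mem[0x19..0x1d] <- [4f 70 c9 4f 22]
D2: mem[0x10..0x15] <- [fb 02 eb af 98 87]
D3: mem[0x22..0x24] <- [91 fb 02]
D4: mem[0x1e..0x20] <- [91 fb 02]
query mem[0x20]=0x02, mem[0x15]=0x87, mem[0x0b]=0x70

MEM[0x20,0x15,0x0b] = 02 87 70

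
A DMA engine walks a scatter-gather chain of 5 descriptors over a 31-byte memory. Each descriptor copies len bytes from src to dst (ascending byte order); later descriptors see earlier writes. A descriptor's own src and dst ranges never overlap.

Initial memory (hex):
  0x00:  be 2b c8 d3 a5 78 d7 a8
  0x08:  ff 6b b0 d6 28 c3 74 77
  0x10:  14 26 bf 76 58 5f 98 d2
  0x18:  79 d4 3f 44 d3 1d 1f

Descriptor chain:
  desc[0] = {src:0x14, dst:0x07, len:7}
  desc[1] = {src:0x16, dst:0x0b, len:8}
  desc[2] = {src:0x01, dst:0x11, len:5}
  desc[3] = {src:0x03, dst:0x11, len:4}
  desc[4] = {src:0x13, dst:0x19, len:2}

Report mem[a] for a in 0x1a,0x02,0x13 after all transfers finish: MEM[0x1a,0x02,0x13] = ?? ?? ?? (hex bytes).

#0 dst[0x07+7] := {0x58,0x5f,0x98,0xd2,0x79,0xd4,0x3f}
#1 dst[0x0b+8] := {0x98,0xd2,0x79,0xd4,0x3f,0x44,0xd3,0x1d}
#2 dst[0x11+5] := {0x2b,0xc8,0xd3,0xa5,0x78}
#3 dst[0x11+4] := {0xd3,0xa5,0x78,0xd7}
#4 dst[0x19+2] := {0x78,0xd7}
query mem[0x1a]=0xd7, mem[0x02]=0xc8, mem[0x13]=0x78

MEM[0x1a,0x02,0x13] = d7 c8 78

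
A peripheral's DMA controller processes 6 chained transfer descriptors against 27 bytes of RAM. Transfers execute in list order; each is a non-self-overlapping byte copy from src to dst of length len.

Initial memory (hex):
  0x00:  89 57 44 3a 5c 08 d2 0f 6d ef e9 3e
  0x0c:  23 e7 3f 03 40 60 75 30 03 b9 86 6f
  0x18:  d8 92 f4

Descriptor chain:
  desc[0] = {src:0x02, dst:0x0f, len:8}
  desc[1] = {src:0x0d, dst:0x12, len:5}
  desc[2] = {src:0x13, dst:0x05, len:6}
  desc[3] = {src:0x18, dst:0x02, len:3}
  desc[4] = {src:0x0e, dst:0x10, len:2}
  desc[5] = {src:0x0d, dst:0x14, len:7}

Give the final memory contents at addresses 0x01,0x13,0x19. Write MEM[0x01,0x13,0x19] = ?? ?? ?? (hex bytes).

  after D0: wrote 8B at 0x0f = 443a5c08d20f6def
  after D1: wrote 5B at 0x12 = e73f443a5c
  after D2: wrote 6B at 0x05 = 3f443a5c6fd8
  after D3: wrote 3B at 0x02 = d892f4
  after D4: wrote 2B at 0x10 = 3f44
  after D5: wrote 7B at 0x14 = e73f443f44e73f
query mem[0x01]=0x57, mem[0x13]=0x3f, mem[0x19]=0xe7

MEM[0x01,0x13,0x19] = 57 3f e7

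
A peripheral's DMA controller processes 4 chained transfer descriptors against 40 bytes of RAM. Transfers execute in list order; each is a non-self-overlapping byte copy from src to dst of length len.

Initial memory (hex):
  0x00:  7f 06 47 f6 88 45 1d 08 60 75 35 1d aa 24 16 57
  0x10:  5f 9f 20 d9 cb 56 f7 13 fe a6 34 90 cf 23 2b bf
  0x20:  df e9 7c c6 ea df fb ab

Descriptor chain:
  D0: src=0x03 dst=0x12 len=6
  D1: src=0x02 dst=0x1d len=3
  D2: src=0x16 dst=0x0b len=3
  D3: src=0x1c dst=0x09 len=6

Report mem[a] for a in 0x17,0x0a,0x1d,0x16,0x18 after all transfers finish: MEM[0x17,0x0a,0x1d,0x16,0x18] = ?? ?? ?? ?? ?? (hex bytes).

#0 dst[0x12+6] := {0xf6,0x88,0x45,0x1d,0x08,0x60}
#1 dst[0x1d+3] := {0x47,0xf6,0x88}
#2 dst[0x0b+3] := {0x08,0x60,0xfe}
#3 dst[0x09+6] := {0xcf,0x47,0xf6,0x88,0xdf,0xe9}
query mem[0x17]=0x60, mem[0x0a]=0x47, mem[0x1d]=0x47, mem[0x16]=0x08, mem[0x18]=0xfe

MEM[0x17,0x0a,0x1d,0x16,0x18] = 60 47 47 08 fe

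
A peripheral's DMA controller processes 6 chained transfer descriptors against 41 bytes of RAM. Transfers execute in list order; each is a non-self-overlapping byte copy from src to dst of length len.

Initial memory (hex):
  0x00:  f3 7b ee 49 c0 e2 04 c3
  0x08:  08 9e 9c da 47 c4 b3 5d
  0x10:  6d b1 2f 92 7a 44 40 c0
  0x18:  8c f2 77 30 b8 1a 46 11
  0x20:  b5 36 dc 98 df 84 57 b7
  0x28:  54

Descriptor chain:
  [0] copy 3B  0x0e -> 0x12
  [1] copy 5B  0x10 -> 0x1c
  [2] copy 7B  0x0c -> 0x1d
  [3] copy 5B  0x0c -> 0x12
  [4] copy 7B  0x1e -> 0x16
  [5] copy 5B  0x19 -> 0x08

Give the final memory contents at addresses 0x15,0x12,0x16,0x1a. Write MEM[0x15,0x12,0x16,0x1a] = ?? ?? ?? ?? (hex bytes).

D0: mem[0x12..0x14] <- [b3 5d 6d]
D1: mem[0x1c..0x20] <- [6d b1 b3 5d 6d]
D2: mem[0x1d..0x23] <- [47 c4 b3 5d 6d b1 b3]
D3: mem[0x12..0x16] <- [47 c4 b3 5d 6d]
D4: mem[0x16..0x1c] <- [c4 b3 5d 6d b1 b3 df]
D5: mem[0x08..0x0c] <- [6d b1 b3 df 47]
query mem[0x15]=0x5d, mem[0x12]=0x47, mem[0x16]=0xc4, mem[0x1a]=0xb1

MEM[0x15,0x12,0x16,0x1a] = 5d 47 c4 b1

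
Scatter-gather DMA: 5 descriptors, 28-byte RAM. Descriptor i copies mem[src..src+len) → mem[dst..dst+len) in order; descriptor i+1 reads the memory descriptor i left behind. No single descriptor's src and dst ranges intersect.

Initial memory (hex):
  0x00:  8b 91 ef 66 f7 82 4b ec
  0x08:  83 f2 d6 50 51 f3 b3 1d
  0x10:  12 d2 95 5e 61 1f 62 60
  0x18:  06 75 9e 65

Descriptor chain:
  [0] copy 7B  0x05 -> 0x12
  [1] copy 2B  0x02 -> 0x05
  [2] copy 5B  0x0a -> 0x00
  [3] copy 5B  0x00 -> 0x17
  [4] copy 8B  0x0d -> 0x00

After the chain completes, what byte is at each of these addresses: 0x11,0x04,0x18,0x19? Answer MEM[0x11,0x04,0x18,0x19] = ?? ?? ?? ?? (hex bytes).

[0] 0x05->0x12 len=7 : 82 4b ec 83 f2 d6 50
[1] 0x02->0x05 len=2 : ef 66
[2] 0x0a->0x00 len=5 : d6 50 51 f3 b3
[3] 0x00->0x17 len=5 : d6 50 51 f3 b3
[4] 0x0d->0x00 len=8 : f3 b3 1d 12 d2 82 4b ec
query mem[0x11]=0xd2, mem[0x04]=0xd2, mem[0x18]=0x50, mem[0x19]=0x51

MEM[0x11,0x04,0x18,0x19] = d2 d2 50 51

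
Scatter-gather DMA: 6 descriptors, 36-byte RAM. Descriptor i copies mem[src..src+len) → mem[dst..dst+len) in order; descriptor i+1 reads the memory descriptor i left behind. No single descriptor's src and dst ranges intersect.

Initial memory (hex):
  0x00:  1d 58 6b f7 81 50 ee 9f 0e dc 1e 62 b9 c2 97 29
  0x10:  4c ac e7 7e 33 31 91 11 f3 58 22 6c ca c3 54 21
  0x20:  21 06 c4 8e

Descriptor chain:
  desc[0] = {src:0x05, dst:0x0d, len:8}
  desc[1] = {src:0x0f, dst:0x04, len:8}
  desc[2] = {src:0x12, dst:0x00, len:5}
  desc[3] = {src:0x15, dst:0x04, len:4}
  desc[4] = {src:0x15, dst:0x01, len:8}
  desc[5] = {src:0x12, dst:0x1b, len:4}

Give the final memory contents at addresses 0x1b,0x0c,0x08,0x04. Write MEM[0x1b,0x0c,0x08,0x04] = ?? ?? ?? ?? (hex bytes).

#0 dst[0x0d+8] := {0x50,0xee,0x9f,0x0e,0xdc,0x1e,0x62,0xb9}
#1 dst[0x04+8] := {0x9f,0x0e,0xdc,0x1e,0x62,0xb9,0x31,0x91}
#2 dst[0x00+5] := {0x1e,0x62,0xb9,0x31,0x91}
#3 dst[0x04+4] := {0x31,0x91,0x11,0xf3}
#4 dst[0x01+8] := {0x31,0x91,0x11,0xf3,0x58,0x22,0x6c,0xca}
#5 dst[0x1b+4] := {0x1e,0x62,0xb9,0x31}
query mem[0x1b]=0x1e, mem[0x0c]=0xb9, mem[0x08]=0xca, mem[0x04]=0xf3

MEM[0x1b,0x0c,0x08,0x04] = 1e b9 ca f3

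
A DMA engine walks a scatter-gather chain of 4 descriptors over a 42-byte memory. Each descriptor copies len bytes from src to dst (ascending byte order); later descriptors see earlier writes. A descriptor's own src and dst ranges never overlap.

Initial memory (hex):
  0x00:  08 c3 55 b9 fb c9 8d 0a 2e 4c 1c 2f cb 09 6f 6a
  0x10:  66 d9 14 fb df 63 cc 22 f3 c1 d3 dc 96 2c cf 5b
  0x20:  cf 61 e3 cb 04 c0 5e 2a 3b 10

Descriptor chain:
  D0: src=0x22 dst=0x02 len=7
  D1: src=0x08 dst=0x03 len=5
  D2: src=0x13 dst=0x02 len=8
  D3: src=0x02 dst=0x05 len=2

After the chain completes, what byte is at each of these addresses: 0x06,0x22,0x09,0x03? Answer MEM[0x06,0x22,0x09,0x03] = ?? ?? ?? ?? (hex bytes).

MEM[0x06,0x22,0x09,0x03] = df e3 d3 df

D0: mem[0x02..0x08] <- [e3 cb 04 c0 5e 2a 3b]
D1: mem[0x03..0x07] <- [3b 4c 1c 2f cb]
D2: mem[0x02..0x09] <- [fb df 63 cc 22 f3 c1 d3]
D3: mem[0x05..0x06] <- [fb df]
query mem[0x06]=0xdf, mem[0x22]=0xe3, mem[0x09]=0xd3, mem[0x03]=0xdf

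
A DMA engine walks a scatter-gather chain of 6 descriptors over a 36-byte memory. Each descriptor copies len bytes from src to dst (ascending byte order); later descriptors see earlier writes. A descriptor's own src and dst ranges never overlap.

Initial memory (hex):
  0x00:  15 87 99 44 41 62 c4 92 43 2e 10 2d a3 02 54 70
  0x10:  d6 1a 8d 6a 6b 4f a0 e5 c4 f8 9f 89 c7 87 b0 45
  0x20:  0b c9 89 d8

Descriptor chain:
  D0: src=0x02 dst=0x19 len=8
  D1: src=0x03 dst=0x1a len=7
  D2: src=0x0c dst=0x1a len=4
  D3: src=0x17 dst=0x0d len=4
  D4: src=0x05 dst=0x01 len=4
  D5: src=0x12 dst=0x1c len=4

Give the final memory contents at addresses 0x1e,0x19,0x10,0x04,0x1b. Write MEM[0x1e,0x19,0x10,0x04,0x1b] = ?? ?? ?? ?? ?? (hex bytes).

MEM[0x1e,0x19,0x10,0x04,0x1b] = 6b 99 a3 43 02

  after D0: wrote 8B at 0x19 = 99444162c492432e
  after D1: wrote 7B at 0x1a = 444162c492432e
  after D2: wrote 4B at 0x1a = a3025470
  after D3: wrote 4B at 0x0d = e5c499a3
  after D4: wrote 4B at 0x01 = 62c49243
  after D5: wrote 4B at 0x1c = 8d6a6b4f
query mem[0x1e]=0x6b, mem[0x19]=0x99, mem[0x10]=0xa3, mem[0x04]=0x43, mem[0x1b]=0x02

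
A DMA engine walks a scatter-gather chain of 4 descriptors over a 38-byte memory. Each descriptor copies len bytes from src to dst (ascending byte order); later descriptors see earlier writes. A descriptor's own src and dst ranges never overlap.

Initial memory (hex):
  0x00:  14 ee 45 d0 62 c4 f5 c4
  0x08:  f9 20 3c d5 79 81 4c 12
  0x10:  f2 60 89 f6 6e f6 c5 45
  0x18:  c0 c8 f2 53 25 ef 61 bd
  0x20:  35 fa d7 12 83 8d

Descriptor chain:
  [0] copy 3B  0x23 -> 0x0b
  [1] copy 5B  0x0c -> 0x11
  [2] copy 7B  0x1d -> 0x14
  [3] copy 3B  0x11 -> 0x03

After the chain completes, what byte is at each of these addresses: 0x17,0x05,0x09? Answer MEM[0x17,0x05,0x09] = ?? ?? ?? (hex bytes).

[0] 0x23->0x0b len=3 : 12 83 8d
[1] 0x0c->0x11 len=5 : 83 8d 4c 12 f2
[2] 0x1d->0x14 len=7 : ef 61 bd 35 fa d7 12
[3] 0x11->0x03 len=3 : 83 8d 4c
query mem[0x17]=0x35, mem[0x05]=0x4c, mem[0x09]=0x20

MEM[0x17,0x05,0x09] = 35 4c 20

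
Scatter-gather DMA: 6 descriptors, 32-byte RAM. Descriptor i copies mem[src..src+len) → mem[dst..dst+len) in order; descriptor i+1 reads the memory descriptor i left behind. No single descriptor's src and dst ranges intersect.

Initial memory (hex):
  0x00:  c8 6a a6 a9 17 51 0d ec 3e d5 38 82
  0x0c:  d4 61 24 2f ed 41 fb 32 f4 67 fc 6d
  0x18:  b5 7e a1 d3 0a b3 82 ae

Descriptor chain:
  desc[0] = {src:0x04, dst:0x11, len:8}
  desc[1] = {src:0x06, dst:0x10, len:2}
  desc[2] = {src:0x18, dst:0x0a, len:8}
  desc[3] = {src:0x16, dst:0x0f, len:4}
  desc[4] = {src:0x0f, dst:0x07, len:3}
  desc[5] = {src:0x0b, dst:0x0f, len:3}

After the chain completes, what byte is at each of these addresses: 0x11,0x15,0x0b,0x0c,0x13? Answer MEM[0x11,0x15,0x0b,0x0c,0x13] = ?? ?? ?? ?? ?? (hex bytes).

MEM[0x11,0x15,0x0b,0x0c,0x13] = d3 3e 7e a1 0d

#0 dst[0x11+8] := {0x17,0x51,0x0d,0xec,0x3e,0xd5,0x38,0x82}
#1 dst[0x10+2] := {0x0d,0xec}
#2 dst[0x0a+8] := {0x82,0x7e,0xa1,0xd3,0x0a,0xb3,0x82,0xae}
#3 dst[0x0f+4] := {0xd5,0x38,0x82,0x7e}
#4 dst[0x07+3] := {0xd5,0x38,0x82}
#5 dst[0x0f+3] := {0x7e,0xa1,0xd3}
query mem[0x11]=0xd3, mem[0x15]=0x3e, mem[0x0b]=0x7e, mem[0x0c]=0xa1, mem[0x13]=0x0d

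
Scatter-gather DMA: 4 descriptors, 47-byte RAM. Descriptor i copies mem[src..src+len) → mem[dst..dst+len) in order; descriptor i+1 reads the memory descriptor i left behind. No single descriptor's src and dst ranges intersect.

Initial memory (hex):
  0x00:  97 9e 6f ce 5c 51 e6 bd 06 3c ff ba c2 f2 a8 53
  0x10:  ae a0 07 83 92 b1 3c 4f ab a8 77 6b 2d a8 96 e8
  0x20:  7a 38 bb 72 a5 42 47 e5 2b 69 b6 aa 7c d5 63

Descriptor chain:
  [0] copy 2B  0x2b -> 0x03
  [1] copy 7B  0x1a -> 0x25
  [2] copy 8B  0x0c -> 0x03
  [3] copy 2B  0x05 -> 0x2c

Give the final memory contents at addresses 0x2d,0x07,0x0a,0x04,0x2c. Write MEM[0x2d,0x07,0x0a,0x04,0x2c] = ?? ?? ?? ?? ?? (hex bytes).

MEM[0x2d,0x07,0x0a,0x04,0x2c] = 53 ae 83 f2 a8

  after D0: wrote 2B at 0x03 = aa7c
  after D1: wrote 7B at 0x25 = 776b2da896e87a
  after D2: wrote 8B at 0x03 = c2f2a853aea00783
  after D3: wrote 2B at 0x2c = a853
query mem[0x2d]=0x53, mem[0x07]=0xae, mem[0x0a]=0x83, mem[0x04]=0xf2, mem[0x2c]=0xa8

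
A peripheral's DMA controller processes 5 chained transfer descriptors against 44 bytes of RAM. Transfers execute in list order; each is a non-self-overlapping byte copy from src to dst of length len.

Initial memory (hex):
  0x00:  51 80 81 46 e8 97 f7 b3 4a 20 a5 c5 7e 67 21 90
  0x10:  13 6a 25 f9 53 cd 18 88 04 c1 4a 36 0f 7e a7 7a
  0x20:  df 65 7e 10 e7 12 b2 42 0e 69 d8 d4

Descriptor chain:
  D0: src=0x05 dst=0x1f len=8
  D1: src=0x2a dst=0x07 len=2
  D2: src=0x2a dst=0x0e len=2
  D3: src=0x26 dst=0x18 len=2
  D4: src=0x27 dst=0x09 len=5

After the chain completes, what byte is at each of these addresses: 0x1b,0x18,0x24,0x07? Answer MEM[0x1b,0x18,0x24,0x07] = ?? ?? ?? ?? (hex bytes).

MEM[0x1b,0x18,0x24,0x07] = 36 7e a5 d8

D0: mem[0x1f..0x26] <- [97 f7 b3 4a 20 a5 c5 7e]
D1: mem[0x07..0x08] <- [d8 d4]
D2: mem[0x0e..0x0f] <- [d8 d4]
D3: mem[0x18..0x19] <- [7e 42]
D4: mem[0x09..0x0d] <- [42 0e 69 d8 d4]
query mem[0x1b]=0x36, mem[0x18]=0x7e, mem[0x24]=0xa5, mem[0x07]=0xd8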